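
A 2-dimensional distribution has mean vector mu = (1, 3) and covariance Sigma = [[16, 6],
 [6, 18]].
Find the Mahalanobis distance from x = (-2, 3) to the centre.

Step 1 — centre the observation: (x - mu) = (-3, 0).

Step 2 — invert Sigma. det(Sigma) = 16·18 - (6)² = 252.
  Sigma^{-1} = (1/det) · [[d, -b], [-b, a]] = [[0.0714, -0.0238],
 [-0.0238, 0.0635]].

Step 3 — form the quadratic (x - mu)^T · Sigma^{-1} · (x - mu):
  Sigma^{-1} · (x - mu) = (-0.2143, 0.0714).
  (x - mu)^T · [Sigma^{-1} · (x - mu)] = (-3)·(-0.2143) + (0)·(0.0714) = 0.6429.

Step 4 — take square root: d = √(0.6429) ≈ 0.8018.

d(x, mu) = √(0.6429) ≈ 0.8018


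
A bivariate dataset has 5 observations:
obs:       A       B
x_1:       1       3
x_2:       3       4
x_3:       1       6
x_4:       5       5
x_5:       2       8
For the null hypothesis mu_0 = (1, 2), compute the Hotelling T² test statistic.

Step 1 — sample mean vector:
  mean(A) = (1 + 3 + 1 + 5 + 2) / 5 = 12/5 = 2.4
  mean(B) = (3 + 4 + 6 + 5 + 8) / 5 = 26/5 = 5.2
  x̄ = (2.4, 5.2),  deviation x̄ - mu_0 = (2.4, 5.2) - (1, 2) = (1.4, 3.2).

Step 2 — sample covariance matrix, S[i,j] = (1/(n-1)) · Σ_k (x_{k,i} - mean_i) · (x_{k,j} - mean_j), divisor n-1 = 4:
  S[A,A] = ((-1.4)·(-1.4) + (0.6)·(0.6) + (-1.4)·(-1.4) + (2.6)·(2.6) + (-0.4)·(-0.4)) / 4 = 11.2/4 = 2.8
  S[A,B] = ((-1.4)·(-2.2) + (0.6)·(-1.2) + (-1.4)·(0.8) + (2.6)·(-0.2) + (-0.4)·(2.8)) / 4 = -0.4/4 = -0.1
  S[B,B] = ((-2.2)·(-2.2) + (-1.2)·(-1.2) + (0.8)·(0.8) + (-0.2)·(-0.2) + (2.8)·(2.8)) / 4 = 14.8/4 = 3.7
  S = [[2.8, -0.1],
 [-0.1, 3.7]].

Step 3 — invert S. det(S) = 2.8·3.7 - (-0.1)² = 10.35.
  S^{-1} = (1/det) · [[d, -b], [-b, a]] = [[0.3575, 0.0097],
 [0.0097, 0.2705]].

Step 4 — quadratic form (x̄ - mu_0)^T · S^{-1} · (x̄ - mu_0):
  S^{-1} · (x̄ - mu_0) = (0.5314, 0.8792),
  (x̄ - mu_0)^T · [...] = (1.4)·(0.5314) + (3.2)·(0.8792) = 3.5575.

Step 5 — scale by n: T² = 5 · 3.5575 = 17.7874.

T² ≈ 17.7874


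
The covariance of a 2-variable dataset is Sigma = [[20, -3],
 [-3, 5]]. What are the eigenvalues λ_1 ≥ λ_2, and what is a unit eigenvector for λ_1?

Step 1 — characteristic polynomial of 2×2 Sigma:
  det(Sigma - λI) = λ² - trace · λ + det = 0.
  trace = 20 + 5 = 25, det = 20·5 - (-3)² = 91.
Step 2 — discriminant:
  Δ = trace² - 4·det = 625 - 364 = 261.
Step 3 — eigenvalues:
  λ = (trace ± √Δ)/2 = (25 ± 16.1555)/2,
  λ_1 = 20.5777,  λ_2 = 4.4223.

Step 4 — unit eigenvector for λ_1: solve (Sigma - λ_1 I)v = 0. First row:
  (20 - 20.5777)·v_x + (-3)·v_y = 0, i.e. (-0.5777)·v_x + (-3)·v_y = 0,
  so v ∝ (b, λ_1 - a) = (-3, 0.5777); multiply by -1 so the first entry is positive: u = (3, -0.5777).
  ||u|| = √((3)² + (-0.5777)²) = √(9.3338) ≈ 3.0551,
  v_1 = u/||u|| ≈ (0.982, -0.1891) (||v_1|| = 1).

λ_1 = 20.5777,  λ_2 = 4.4223;  v_1 ≈ (0.982, -0.1891)


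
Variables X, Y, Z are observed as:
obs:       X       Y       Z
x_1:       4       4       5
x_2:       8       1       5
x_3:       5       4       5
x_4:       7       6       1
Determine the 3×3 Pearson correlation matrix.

Step 1 — column means:
  mean(X) = (4 + 8 + 5 + 7) / 4 = 24/4 = 6
  mean(Y) = (4 + 1 + 4 + 6) / 4 = 15/4 = 3.75
  mean(Z) = (5 + 5 + 5 + 1) / 4 = 16/4 = 4

Step 2 — sample variances and covariances s[i,j] = (1/(n-1)) · Σ_k (x_{k,i} - mean_i) · (x_{k,j} - mean_j), with n-1 = 3:
  s[X,X] = ((-2)·(-2) + (2)·(2) + (-1)·(-1) + (1)·(1)) / 3 = 10/3 = 3.3333
  s[X,Y] = ((-2)·(0.25) + (2)·(-2.75) + (-1)·(0.25) + (1)·(2.25)) / 3 = -4/3 = -1.3333
  s[X,Z] = ((-2)·(1) + (2)·(1) + (-1)·(1) + (1)·(-3)) / 3 = -4/3 = -1.3333
  s[Y,Y] = ((0.25)·(0.25) + (-2.75)·(-2.75) + (0.25)·(0.25) + (2.25)·(2.25)) / 3 = 12.75/3 = 4.25
  s[Y,Z] = ((0.25)·(1) + (-2.75)·(1) + (0.25)·(1) + (2.25)·(-3)) / 3 = -9/3 = -3
  s[Z,Z] = ((1)·(1) + (1)·(1) + (1)·(1) + (-3)·(-3)) / 3 = 12/3 = 4
  Sample standard deviations s_i = √(s[i,i]):
  s(X) = √(3.3333) = 1.8257
  s(Y) = √(4.25) = 2.0616
  s(Z) = √(4) = 2

Step 3 — r_{ij} = s_{ij} / (s_i · s_j):
  r[X,X] = 1 (diagonal).
  r[X,Y] = -1.3333 / (1.8257 · 2.0616) = -1.3333 / 3.7639 = -0.3542
  r[X,Z] = -1.3333 / (1.8257 · 2) = -1.3333 / 3.6515 = -0.3651
  r[Y,Y] = 1 (diagonal).
  r[Y,Z] = -3 / (2.0616 · 2) = -3 / 4.1231 = -0.7276
  r[Z,Z] = 1 (diagonal).

R is symmetric with unit diagonal. Assembling:

R = [[1, -0.3542, -0.3651],
 [-0.3542, 1, -0.7276],
 [-0.3651, -0.7276, 1]]


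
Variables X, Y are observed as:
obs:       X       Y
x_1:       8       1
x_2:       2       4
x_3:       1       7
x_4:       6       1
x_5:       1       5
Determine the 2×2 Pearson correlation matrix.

Step 1 — column means:
  mean(X) = (8 + 2 + 1 + 6 + 1) / 5 = 18/5 = 3.6
  mean(Y) = (1 + 4 + 7 + 1 + 5) / 5 = 18/5 = 3.6

Step 2 — sample variances and covariances s[i,j] = (1/(n-1)) · Σ_k (x_{k,i} - mean_i) · (x_{k,j} - mean_j), with n-1 = 4:
  s[X,X] = ((4.4)·(4.4) + (-1.6)·(-1.6) + (-2.6)·(-2.6) + (2.4)·(2.4) + (-2.6)·(-2.6)) / 4 = 41.2/4 = 10.3
  s[X,Y] = ((4.4)·(-2.6) + (-1.6)·(0.4) + (-2.6)·(3.4) + (2.4)·(-2.6) + (-2.6)·(1.4)) / 4 = -30.8/4 = -7.7
  s[Y,Y] = ((-2.6)·(-2.6) + (0.4)·(0.4) + (3.4)·(3.4) + (-2.6)·(-2.6) + (1.4)·(1.4)) / 4 = 27.2/4 = 6.8
  Sample standard deviations s_i = √(s[i,i]):
  s(X) = √(10.3) = 3.2094
  s(Y) = √(6.8) = 2.6077

Step 3 — r_{ij} = s_{ij} / (s_i · s_j):
  r[X,X] = 1 (diagonal).
  r[X,Y] = -7.7 / (3.2094 · 2.6077) = -7.7 / 8.369 = -0.9201
  r[Y,Y] = 1 (diagonal).

R is symmetric with unit diagonal. Assembling:

R = [[1, -0.9201],
 [-0.9201, 1]]


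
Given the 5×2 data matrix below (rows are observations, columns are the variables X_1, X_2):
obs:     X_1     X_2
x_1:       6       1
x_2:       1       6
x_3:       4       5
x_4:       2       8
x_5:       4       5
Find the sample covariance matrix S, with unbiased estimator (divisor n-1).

Step 1 — column means:
  mean(X_1) = (6 + 1 + 4 + 2 + 4) / 5 = 17/5 = 3.4
  mean(X_2) = (1 + 6 + 5 + 8 + 5) / 5 = 25/5 = 5

Step 2 — sample covariance S[i,j] = (1/(n-1)) · Σ_k (x_{k,i} - mean_i) · (x_{k,j} - mean_j), with n-1 = 4.
  S[X_1,X_1] = ((2.6)·(2.6) + (-2.4)·(-2.4) + (0.6)·(0.6) + (-1.4)·(-1.4) + (0.6)·(0.6)) / 4 = 15.2/4 = 3.8
  S[X_1,X_2] = ((2.6)·(-4) + (-2.4)·(1) + (0.6)·(0) + (-1.4)·(3) + (0.6)·(0)) / 4 = -17/4 = -4.25
  S[X_2,X_2] = ((-4)·(-4) + (1)·(1) + (0)·(0) + (3)·(3) + (0)·(0)) / 4 = 26/4 = 6.5

S is symmetric (S[j,i] = S[i,j]). Assembling:

S = [[3.8, -4.25],
 [-4.25, 6.5]]


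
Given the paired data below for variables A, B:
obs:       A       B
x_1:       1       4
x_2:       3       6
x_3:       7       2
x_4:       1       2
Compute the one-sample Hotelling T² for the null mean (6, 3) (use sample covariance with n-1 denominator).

Step 1 — sample mean vector:
  mean(A) = (1 + 3 + 7 + 1) / 4 = 12/4 = 3
  mean(B) = (4 + 6 + 2 + 2) / 4 = 14/4 = 3.5
  x̄ = (3, 3.5),  deviation x̄ - mu_0 = (3, 3.5) - (6, 3) = (-3, 0.5).

Step 2 — sample covariance matrix, S[i,j] = (1/(n-1)) · Σ_k (x_{k,i} - mean_i) · (x_{k,j} - mean_j), divisor n-1 = 3:
  S[A,A] = ((-2)·(-2) + (0)·(0) + (4)·(4) + (-2)·(-2)) / 3 = 24/3 = 8
  S[A,B] = ((-2)·(0.5) + (0)·(2.5) + (4)·(-1.5) + (-2)·(-1.5)) / 3 = -4/3 = -1.3333
  S[B,B] = ((0.5)·(0.5) + (2.5)·(2.5) + (-1.5)·(-1.5) + (-1.5)·(-1.5)) / 3 = 11/3 = 3.6667
  S = [[8, -1.3333],
 [-1.3333, 3.6667]].

Step 3 — invert S. det(S) = 8·3.6667 - (-1.3333)² = 27.5556.
  S^{-1} = (1/det) · [[d, -b], [-b, a]] = [[0.1331, 0.0484],
 [0.0484, 0.2903]].

Step 4 — quadratic form (x̄ - mu_0)^T · S^{-1} · (x̄ - mu_0):
  S^{-1} · (x̄ - mu_0) = (-0.375, 0),
  (x̄ - mu_0)^T · [...] = (-3)·(-0.375) + (0.5)·(0) = 1.125.

Step 5 — scale by n: T² = 4 · 1.125 = 4.5.

T² ≈ 4.5


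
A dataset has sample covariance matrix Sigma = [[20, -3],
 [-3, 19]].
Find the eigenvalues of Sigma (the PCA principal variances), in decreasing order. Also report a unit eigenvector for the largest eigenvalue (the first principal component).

Step 1 — characteristic polynomial of 2×2 Sigma:
  det(Sigma - λI) = λ² - trace · λ + det = 0.
  trace = 20 + 19 = 39, det = 20·19 - (-3)² = 371.
Step 2 — discriminant:
  Δ = trace² - 4·det = 1521 - 1484 = 37.
Step 3 — eigenvalues:
  λ = (trace ± √Δ)/2 = (39 ± 6.0828)/2,
  λ_1 = 22.5414,  λ_2 = 16.4586.

Step 4 — unit eigenvector for λ_1: solve (Sigma - λ_1 I)v = 0. First row:
  (20 - 22.5414)·v_x + (-3)·v_y = 0, i.e. (-2.5414)·v_x + (-3)·v_y = 0,
  so v ∝ (b, λ_1 - a) = (-3, 2.5414); multiply by -1 so the first entry is positive: u = (3, -2.5414).
  ||u|| = √((3)² + (-2.5414)²) = √(15.4586) ≈ 3.9317,
  v_1 = u/||u|| ≈ (0.763, -0.6464) (||v_1|| = 1).

λ_1 = 22.5414,  λ_2 = 16.4586;  v_1 ≈ (0.763, -0.6464)


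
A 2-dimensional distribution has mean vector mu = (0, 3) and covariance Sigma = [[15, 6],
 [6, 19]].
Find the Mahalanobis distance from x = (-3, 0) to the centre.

Step 1 — centre the observation: (x - mu) = (-3, -3).

Step 2 — invert Sigma. det(Sigma) = 15·19 - (6)² = 249.
  Sigma^{-1} = (1/det) · [[d, -b], [-b, a]] = [[0.0763, -0.0241],
 [-0.0241, 0.0602]].

Step 3 — form the quadratic (x - mu)^T · Sigma^{-1} · (x - mu):
  Sigma^{-1} · (x - mu) = (-0.1566, -0.1084).
  (x - mu)^T · [Sigma^{-1} · (x - mu)] = (-3)·(-0.1566) + (-3)·(-0.1084) = 0.7952.

Step 4 — take square root: d = √(0.7952) ≈ 0.8917.

d(x, mu) = √(0.7952) ≈ 0.8917


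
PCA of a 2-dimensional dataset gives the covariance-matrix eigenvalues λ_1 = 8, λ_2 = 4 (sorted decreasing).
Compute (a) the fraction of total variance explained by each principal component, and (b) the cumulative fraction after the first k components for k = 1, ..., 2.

Step 1 — total variance = trace(Sigma) = Σ λ_i = 8 + 4 = 12.

Step 2 — fraction explained by component i = λ_i / Σ λ:
  PC1: 8/12 = 0.6667
  PC2: 4/12 = 0.3333

Step 3 — cumulative fraction after k components = (λ_1 + ... + λ_k) / Σ λ:
  k = 1: 8/12 = 0.6667
  k = 2: (8 + 4)/12 = 12/12 = 1

Summary (fraction, with percent):

explained: PC1 0.6667 (66.67%), PC2 0.3333 (33.33%);  cumulative: 0.6667, 1


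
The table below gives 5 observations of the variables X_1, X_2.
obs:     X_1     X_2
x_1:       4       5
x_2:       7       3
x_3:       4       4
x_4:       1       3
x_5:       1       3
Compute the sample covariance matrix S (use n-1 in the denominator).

Step 1 — column means:
  mean(X_1) = (4 + 7 + 4 + 1 + 1) / 5 = 17/5 = 3.4
  mean(X_2) = (5 + 3 + 4 + 3 + 3) / 5 = 18/5 = 3.6

Step 2 — sample covariance S[i,j] = (1/(n-1)) · Σ_k (x_{k,i} - mean_i) · (x_{k,j} - mean_j), with n-1 = 4.
  S[X_1,X_1] = ((0.6)·(0.6) + (3.6)·(3.6) + (0.6)·(0.6) + (-2.4)·(-2.4) + (-2.4)·(-2.4)) / 4 = 25.2/4 = 6.3
  S[X_1,X_2] = ((0.6)·(1.4) + (3.6)·(-0.6) + (0.6)·(0.4) + (-2.4)·(-0.6) + (-2.4)·(-0.6)) / 4 = 1.8/4 = 0.45
  S[X_2,X_2] = ((1.4)·(1.4) + (-0.6)·(-0.6) + (0.4)·(0.4) + (-0.6)·(-0.6) + (-0.6)·(-0.6)) / 4 = 3.2/4 = 0.8

S is symmetric (S[j,i] = S[i,j]). Assembling:

S = [[6.3, 0.45],
 [0.45, 0.8]]


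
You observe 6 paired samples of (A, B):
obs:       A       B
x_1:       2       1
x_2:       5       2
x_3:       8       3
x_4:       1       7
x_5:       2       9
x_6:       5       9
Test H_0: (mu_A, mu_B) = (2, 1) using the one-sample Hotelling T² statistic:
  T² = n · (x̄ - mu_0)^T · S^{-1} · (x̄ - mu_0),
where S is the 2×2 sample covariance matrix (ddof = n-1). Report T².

Step 1 — sample mean vector:
  mean(A) = (2 + 5 + 8 + 1 + 2 + 5) / 6 = 23/6 = 3.8333
  mean(B) = (1 + 2 + 3 + 7 + 9 + 9) / 6 = 31/6 = 5.1667
  x̄ = (3.8333, 5.1667),  deviation x̄ - mu_0 = (3.8333, 5.1667) - (2, 1) = (1.8333, 4.1667).

Step 2 — sample covariance matrix, S[i,j] = (1/(n-1)) · Σ_k (x_{k,i} - mean_i) · (x_{k,j} - mean_j), divisor n-1 = 5:
  S[A,A] = ((-1.8333)·(-1.8333) + (1.1667)·(1.1667) + (4.1667)·(4.1667) + (-2.8333)·(-2.8333) + (-1.8333)·(-1.8333) + (1.1667)·(1.1667)) / 5 = 34.8333/5 = 6.9667
  S[A,B] = ((-1.8333)·(-4.1667) + (1.1667)·(-3.1667) + (4.1667)·(-2.1667) + (-2.8333)·(1.8333) + (-1.8333)·(3.8333) + (1.1667)·(3.8333)) / 5 = -12.8333/5 = -2.5667
  S[B,B] = ((-4.1667)·(-4.1667) + (-3.1667)·(-3.1667) + (-2.1667)·(-2.1667) + (1.8333)·(1.8333) + (3.8333)·(3.8333) + (3.8333)·(3.8333)) / 5 = 64.8333/5 = 12.9667
  S = [[6.9667, -2.5667],
 [-2.5667, 12.9667]].

Step 3 — invert S. det(S) = 6.9667·12.9667 - (-2.5667)² = 83.7467.
  S^{-1} = (1/det) · [[d, -b], [-b, a]] = [[0.1548, 0.0306],
 [0.0306, 0.0832]].

Step 4 — quadratic form (x̄ - mu_0)^T · S^{-1} · (x̄ - mu_0):
  S^{-1} · (x̄ - mu_0) = (0.4116, 0.4028),
  (x̄ - mu_0)^T · [...] = (1.8333)·(0.4116) + (4.1667)·(0.4028) = 2.4329.

Step 5 — scale by n: T² = 6 · 2.4329 = 14.5972.

T² ≈ 14.5972


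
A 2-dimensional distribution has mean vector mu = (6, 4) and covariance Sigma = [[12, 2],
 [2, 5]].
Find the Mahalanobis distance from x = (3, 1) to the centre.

Step 1 — centre the observation: (x - mu) = (-3, -3).

Step 2 — invert Sigma. det(Sigma) = 12·5 - (2)² = 56.
  Sigma^{-1} = (1/det) · [[d, -b], [-b, a]] = [[0.0893, -0.0357],
 [-0.0357, 0.2143]].

Step 3 — form the quadratic (x - mu)^T · Sigma^{-1} · (x - mu):
  Sigma^{-1} · (x - mu) = (-0.1607, -0.5357).
  (x - mu)^T · [Sigma^{-1} · (x - mu)] = (-3)·(-0.1607) + (-3)·(-0.5357) = 2.0893.

Step 4 — take square root: d = √(2.0893) ≈ 1.4454.

d(x, mu) = √(2.0893) ≈ 1.4454


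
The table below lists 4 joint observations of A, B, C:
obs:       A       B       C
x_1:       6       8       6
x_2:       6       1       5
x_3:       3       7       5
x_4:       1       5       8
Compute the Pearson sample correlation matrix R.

Step 1 — column means:
  mean(A) = (6 + 6 + 3 + 1) / 4 = 16/4 = 4
  mean(B) = (8 + 1 + 7 + 5) / 4 = 21/4 = 5.25
  mean(C) = (6 + 5 + 5 + 8) / 4 = 24/4 = 6

Step 2 — sample variances and covariances s[i,j] = (1/(n-1)) · Σ_k (x_{k,i} - mean_i) · (x_{k,j} - mean_j), with n-1 = 3:
  s[A,A] = ((2)·(2) + (2)·(2) + (-1)·(-1) + (-3)·(-3)) / 3 = 18/3 = 6
  s[A,B] = ((2)·(2.75) + (2)·(-4.25) + (-1)·(1.75) + (-3)·(-0.25)) / 3 = -4/3 = -1.3333
  s[A,C] = ((2)·(0) + (2)·(-1) + (-1)·(-1) + (-3)·(2)) / 3 = -7/3 = -2.3333
  s[B,B] = ((2.75)·(2.75) + (-4.25)·(-4.25) + (1.75)·(1.75) + (-0.25)·(-0.25)) / 3 = 28.75/3 = 9.5833
  s[B,C] = ((2.75)·(0) + (-4.25)·(-1) + (1.75)·(-1) + (-0.25)·(2)) / 3 = 2/3 = 0.6667
  s[C,C] = ((0)·(0) + (-1)·(-1) + (-1)·(-1) + (2)·(2)) / 3 = 6/3 = 2
  Sample standard deviations s_i = √(s[i,i]):
  s(A) = √(6) = 2.4495
  s(B) = √(9.5833) = 3.0957
  s(C) = √(2) = 1.4142

Step 3 — r_{ij} = s_{ij} / (s_i · s_j):
  r[A,A] = 1 (diagonal).
  r[A,B] = -1.3333 / (2.4495 · 3.0957) = -1.3333 / 7.5829 = -0.1758
  r[A,C] = -2.3333 / (2.4495 · 1.4142) = -2.3333 / 3.4641 = -0.6736
  r[B,B] = 1 (diagonal).
  r[B,C] = 0.6667 / (3.0957 · 1.4142) = 0.6667 / 4.378 = 0.1523
  r[C,C] = 1 (diagonal).

R is symmetric with unit diagonal. Assembling:

R = [[1, -0.1758, -0.6736],
 [-0.1758, 1, 0.1523],
 [-0.6736, 0.1523, 1]]


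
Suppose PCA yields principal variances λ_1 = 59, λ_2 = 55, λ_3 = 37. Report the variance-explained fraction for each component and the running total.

Step 1 — total variance = trace(Sigma) = Σ λ_i = 59 + 55 + 37 = 151.

Step 2 — fraction explained by component i = λ_i / Σ λ:
  PC1: 59/151 = 0.3907
  PC2: 55/151 = 0.3642
  PC3: 37/151 = 0.245

Step 3 — cumulative fraction after k components = (λ_1 + ... + λ_k) / Σ λ:
  k = 1: 59/151 = 0.3907
  k = 2: (59 + 55)/151 = 114/151 = 0.755
  k = 3: (59 + 55 + 37)/151 = 151/151 = 1

Summary (fraction, with percent):

explained: PC1 0.3907 (39.07%), PC2 0.3642 (36.42%), PC3 0.245 (24.5%);  cumulative: 0.3907, 0.755, 1


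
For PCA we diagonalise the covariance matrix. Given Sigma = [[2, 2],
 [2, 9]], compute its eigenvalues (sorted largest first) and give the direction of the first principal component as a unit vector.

Step 1 — characteristic polynomial of 2×2 Sigma:
  det(Sigma - λI) = λ² - trace · λ + det = 0.
  trace = 2 + 9 = 11, det = 2·9 - (2)² = 14.
Step 2 — discriminant:
  Δ = trace² - 4·det = 121 - 56 = 65.
Step 3 — eigenvalues:
  λ = (trace ± √Δ)/2 = (11 ± 8.0623)/2,
  λ_1 = 9.5311,  λ_2 = 1.4689.

Step 4 — unit eigenvector for λ_1: solve (Sigma - λ_1 I)v = 0. First row:
  (2 - 9.5311)·v_x + (2)·v_y = 0, i.e. (-7.5311)·v_x + (2)·v_y = 0,
  so v ∝ (b, λ_1 - a) = (2, 7.5311) = u.
  ||u|| = √((2)² + (7.5311)²) = √(60.7179) ≈ 7.7922,
  v_1 = u/||u|| ≈ (0.2567, 0.9665) (||v_1|| = 1).

λ_1 = 9.5311,  λ_2 = 1.4689;  v_1 ≈ (0.2567, 0.9665)


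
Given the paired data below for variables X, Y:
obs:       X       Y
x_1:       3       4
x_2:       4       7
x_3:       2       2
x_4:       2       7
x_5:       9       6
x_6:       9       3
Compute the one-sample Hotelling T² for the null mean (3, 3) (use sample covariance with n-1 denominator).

Step 1 — sample mean vector:
  mean(X) = (3 + 4 + 2 + 2 + 9 + 9) / 6 = 29/6 = 4.8333
  mean(Y) = (4 + 7 + 2 + 7 + 6 + 3) / 6 = 29/6 = 4.8333
  x̄ = (4.8333, 4.8333),  deviation x̄ - mu_0 = (4.8333, 4.8333) - (3, 3) = (1.8333, 1.8333).

Step 2 — sample covariance matrix, S[i,j] = (1/(n-1)) · Σ_k (x_{k,i} - mean_i) · (x_{k,j} - mean_j), divisor n-1 = 5:
  S[X,X] = ((-1.8333)·(-1.8333) + (-0.8333)·(-0.8333) + (-2.8333)·(-2.8333) + (-2.8333)·(-2.8333) + (4.1667)·(4.1667) + (4.1667)·(4.1667)) / 5 = 54.8333/5 = 10.9667
  S[X,Y] = ((-1.8333)·(-0.8333) + (-0.8333)·(2.1667) + (-2.8333)·(-2.8333) + (-2.8333)·(2.1667) + (4.1667)·(1.1667) + (4.1667)·(-1.8333)) / 5 = -1.1667/5 = -0.2333
  S[Y,Y] = ((-0.8333)·(-0.8333) + (2.1667)·(2.1667) + (-2.8333)·(-2.8333) + (2.1667)·(2.1667) + (1.1667)·(1.1667) + (-1.8333)·(-1.8333)) / 5 = 22.8333/5 = 4.5667
  S = [[10.9667, -0.2333],
 [-0.2333, 4.5667]].

Step 3 — invert S. det(S) = 10.9667·4.5667 - (-0.2333)² = 50.0267.
  S^{-1} = (1/det) · [[d, -b], [-b, a]] = [[0.0913, 0.0047],
 [0.0047, 0.2192]].

Step 4 — quadratic form (x̄ - mu_0)^T · S^{-1} · (x̄ - mu_0):
  S^{-1} · (x̄ - mu_0) = (0.1759, 0.4104),
  (x̄ - mu_0)^T · [...] = (1.8333)·(0.1759) + (1.8333)·(0.4104) = 1.075.

Step 5 — scale by n: T² = 6 · 1.075 = 6.4499.

T² ≈ 6.4499


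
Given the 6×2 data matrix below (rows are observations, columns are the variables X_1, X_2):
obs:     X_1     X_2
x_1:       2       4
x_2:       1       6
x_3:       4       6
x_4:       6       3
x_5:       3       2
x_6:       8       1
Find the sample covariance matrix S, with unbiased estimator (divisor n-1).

Step 1 — column means:
  mean(X_1) = (2 + 1 + 4 + 6 + 3 + 8) / 6 = 24/6 = 4
  mean(X_2) = (4 + 6 + 6 + 3 + 2 + 1) / 6 = 22/6 = 3.6667

Step 2 — sample covariance S[i,j] = (1/(n-1)) · Σ_k (x_{k,i} - mean_i) · (x_{k,j} - mean_j), with n-1 = 5.
  S[X_1,X_1] = ((-2)·(-2) + (-3)·(-3) + (0)·(0) + (2)·(2) + (-1)·(-1) + (4)·(4)) / 5 = 34/5 = 6.8
  S[X_1,X_2] = ((-2)·(0.3333) + (-3)·(2.3333) + (0)·(2.3333) + (2)·(-0.6667) + (-1)·(-1.6667) + (4)·(-2.6667)) / 5 = -18/5 = -3.6
  S[X_2,X_2] = ((0.3333)·(0.3333) + (2.3333)·(2.3333) + (2.3333)·(2.3333) + (-0.6667)·(-0.6667) + (-1.6667)·(-1.6667) + (-2.6667)·(-2.6667)) / 5 = 21.3333/5 = 4.2667

S is symmetric (S[j,i] = S[i,j]). Assembling:

S = [[6.8, -3.6],
 [-3.6, 4.2667]]


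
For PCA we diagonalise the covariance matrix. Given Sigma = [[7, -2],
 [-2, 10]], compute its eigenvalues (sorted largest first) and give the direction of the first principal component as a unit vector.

Step 1 — characteristic polynomial of 2×2 Sigma:
  det(Sigma - λI) = λ² - trace · λ + det = 0.
  trace = 7 + 10 = 17, det = 7·10 - (-2)² = 66.
Step 2 — discriminant:
  Δ = trace² - 4·det = 289 - 264 = 25.
Step 3 — eigenvalues:
  λ = (trace ± √Δ)/2 = (17 ± 5)/2,
  λ_1 = 11,  λ_2 = 6.

Step 4 — unit eigenvector for λ_1: solve (Sigma - λ_1 I)v = 0. First row:
  (7 - 11)·v_x + (-2)·v_y = 0, i.e. (-4)·v_x + (-2)·v_y = 0,
  so v ∝ (b, λ_1 - a) = (-2, 4); multiply by -1 so the first entry is positive: u = (2, -4).
  ||u|| = √((2)² + (-4)²) = √(20) ≈ 4.4721,
  v_1 = u/||u|| ≈ (0.4472, -0.8944) (||v_1|| = 1).

λ_1 = 11,  λ_2 = 6;  v_1 ≈ (0.4472, -0.8944)


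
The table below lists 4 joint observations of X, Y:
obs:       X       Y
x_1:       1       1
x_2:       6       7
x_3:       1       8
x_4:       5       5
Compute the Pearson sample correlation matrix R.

Step 1 — column means:
  mean(X) = (1 + 6 + 1 + 5) / 4 = 13/4 = 3.25
  mean(Y) = (1 + 7 + 8 + 5) / 4 = 21/4 = 5.25

Step 2 — sample variances and covariances s[i,j] = (1/(n-1)) · Σ_k (x_{k,i} - mean_i) · (x_{k,j} - mean_j), with n-1 = 3:
  s[X,X] = ((-2.25)·(-2.25) + (2.75)·(2.75) + (-2.25)·(-2.25) + (1.75)·(1.75)) / 3 = 20.75/3 = 6.9167
  s[X,Y] = ((-2.25)·(-4.25) + (2.75)·(1.75) + (-2.25)·(2.75) + (1.75)·(-0.25)) / 3 = 7.75/3 = 2.5833
  s[Y,Y] = ((-4.25)·(-4.25) + (1.75)·(1.75) + (2.75)·(2.75) + (-0.25)·(-0.25)) / 3 = 28.75/3 = 9.5833
  Sample standard deviations s_i = √(s[i,i]):
  s(X) = √(6.9167) = 2.63
  s(Y) = √(9.5833) = 3.0957

Step 3 — r_{ij} = s_{ij} / (s_i · s_j):
  r[X,X] = 1 (diagonal).
  r[X,Y] = 2.5833 / (2.63 · 3.0957) = 2.5833 / 8.1415 = 0.3173
  r[Y,Y] = 1 (diagonal).

R is symmetric with unit diagonal. Assembling:

R = [[1, 0.3173],
 [0.3173, 1]]


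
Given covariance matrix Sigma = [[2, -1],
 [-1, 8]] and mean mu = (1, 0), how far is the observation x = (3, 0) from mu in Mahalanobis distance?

Step 1 — centre the observation: (x - mu) = (2, 0).

Step 2 — invert Sigma. det(Sigma) = 2·8 - (-1)² = 15.
  Sigma^{-1} = (1/det) · [[d, -b], [-b, a]] = [[0.5333, 0.0667],
 [0.0667, 0.1333]].

Step 3 — form the quadratic (x - mu)^T · Sigma^{-1} · (x - mu):
  Sigma^{-1} · (x - mu) = (1.0667, 0.1333).
  (x - mu)^T · [Sigma^{-1} · (x - mu)] = (2)·(1.0667) + (0)·(0.1333) = 2.1333.

Step 4 — take square root: d = √(2.1333) ≈ 1.4606.

d(x, mu) = √(2.1333) ≈ 1.4606


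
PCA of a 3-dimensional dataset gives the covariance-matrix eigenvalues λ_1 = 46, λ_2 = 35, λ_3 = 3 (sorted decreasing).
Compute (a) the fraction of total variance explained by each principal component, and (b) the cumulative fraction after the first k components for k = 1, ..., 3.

Step 1 — total variance = trace(Sigma) = Σ λ_i = 46 + 35 + 3 = 84.

Step 2 — fraction explained by component i = λ_i / Σ λ:
  PC1: 46/84 = 0.5476
  PC2: 35/84 = 0.4167
  PC3: 3/84 = 0.0357

Step 3 — cumulative fraction after k components = (λ_1 + ... + λ_k) / Σ λ:
  k = 1: 46/84 = 0.5476
  k = 2: (46 + 35)/84 = 81/84 = 0.9643
  k = 3: (46 + 35 + 3)/84 = 84/84 = 1

Summary (fraction, with percent):

explained: PC1 0.5476 (54.76%), PC2 0.4167 (41.67%), PC3 0.0357 (3.57%);  cumulative: 0.5476, 0.9643, 1


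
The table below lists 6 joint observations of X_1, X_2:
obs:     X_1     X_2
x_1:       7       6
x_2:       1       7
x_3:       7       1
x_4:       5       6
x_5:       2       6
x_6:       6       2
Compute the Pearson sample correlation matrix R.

Step 1 — column means:
  mean(X_1) = (7 + 1 + 7 + 5 + 2 + 6) / 6 = 28/6 = 4.6667
  mean(X_2) = (6 + 7 + 1 + 6 + 6 + 2) / 6 = 28/6 = 4.6667

Step 2 — sample variances and covariances s[i,j] = (1/(n-1)) · Σ_k (x_{k,i} - mean_i) · (x_{k,j} - mean_j), with n-1 = 5:
  s[X_1,X_1] = ((2.3333)·(2.3333) + (-3.6667)·(-3.6667) + (2.3333)·(2.3333) + (0.3333)·(0.3333) + (-2.6667)·(-2.6667) + (1.3333)·(1.3333)) / 5 = 33.3333/5 = 6.6667
  s[X_1,X_2] = ((2.3333)·(1.3333) + (-3.6667)·(2.3333) + (2.3333)·(-3.6667) + (0.3333)·(1.3333) + (-2.6667)·(1.3333) + (1.3333)·(-2.6667)) / 5 = -20.6667/5 = -4.1333
  s[X_2,X_2] = ((1.3333)·(1.3333) + (2.3333)·(2.3333) + (-3.6667)·(-3.6667) + (1.3333)·(1.3333) + (1.3333)·(1.3333) + (-2.6667)·(-2.6667)) / 5 = 31.3333/5 = 6.2667
  Sample standard deviations s_i = √(s[i,i]):
  s(X_1) = √(6.6667) = 2.582
  s(X_2) = √(6.2667) = 2.5033

Step 3 — r_{ij} = s_{ij} / (s_i · s_j):
  r[X_1,X_1] = 1 (diagonal).
  r[X_1,X_2] = -4.1333 / (2.582 · 2.5033) = -4.1333 / 6.4636 = -0.6395
  r[X_2,X_2] = 1 (diagonal).

R is symmetric with unit diagonal. Assembling:

R = [[1, -0.6395],
 [-0.6395, 1]]


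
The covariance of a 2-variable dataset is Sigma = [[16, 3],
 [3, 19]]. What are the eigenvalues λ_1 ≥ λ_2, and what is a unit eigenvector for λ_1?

Step 1 — characteristic polynomial of 2×2 Sigma:
  det(Sigma - λI) = λ² - trace · λ + det = 0.
  trace = 16 + 19 = 35, det = 16·19 - (3)² = 295.
Step 2 — discriminant:
  Δ = trace² - 4·det = 1225 - 1180 = 45.
Step 3 — eigenvalues:
  λ = (trace ± √Δ)/2 = (35 ± 6.7082)/2,
  λ_1 = 20.8541,  λ_2 = 14.1459.

Step 4 — unit eigenvector for λ_1: solve (Sigma - λ_1 I)v = 0. First row:
  (16 - 20.8541)·v_x + (3)·v_y = 0, i.e. (-4.8541)·v_x + (3)·v_y = 0,
  so v ∝ (b, λ_1 - a) = (3, 4.8541) = u.
  ||u|| = √((3)² + (4.8541)²) = √(32.5623) ≈ 5.7063,
  v_1 = u/||u|| ≈ (0.5257, 0.8507) (||v_1|| = 1).

λ_1 = 20.8541,  λ_2 = 14.1459;  v_1 ≈ (0.5257, 0.8507)


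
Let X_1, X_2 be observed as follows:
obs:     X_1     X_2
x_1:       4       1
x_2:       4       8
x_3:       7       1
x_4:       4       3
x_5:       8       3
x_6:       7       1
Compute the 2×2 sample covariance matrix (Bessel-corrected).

Step 1 — column means:
  mean(X_1) = (4 + 4 + 7 + 4 + 8 + 7) / 6 = 34/6 = 5.6667
  mean(X_2) = (1 + 8 + 1 + 3 + 3 + 1) / 6 = 17/6 = 2.8333

Step 2 — sample covariance S[i,j] = (1/(n-1)) · Σ_k (x_{k,i} - mean_i) · (x_{k,j} - mean_j), with n-1 = 5.
  S[X_1,X_1] = ((-1.6667)·(-1.6667) + (-1.6667)·(-1.6667) + (1.3333)·(1.3333) + (-1.6667)·(-1.6667) + (2.3333)·(2.3333) + (1.3333)·(1.3333)) / 5 = 17.3333/5 = 3.4667
  S[X_1,X_2] = ((-1.6667)·(-1.8333) + (-1.6667)·(5.1667) + (1.3333)·(-1.8333) + (-1.6667)·(0.1667) + (2.3333)·(0.1667) + (1.3333)·(-1.8333)) / 5 = -10.3333/5 = -2.0667
  S[X_2,X_2] = ((-1.8333)·(-1.8333) + (5.1667)·(5.1667) + (-1.8333)·(-1.8333) + (0.1667)·(0.1667) + (0.1667)·(0.1667) + (-1.8333)·(-1.8333)) / 5 = 36.8333/5 = 7.3667

S is symmetric (S[j,i] = S[i,j]). Assembling:

S = [[3.4667, -2.0667],
 [-2.0667, 7.3667]]


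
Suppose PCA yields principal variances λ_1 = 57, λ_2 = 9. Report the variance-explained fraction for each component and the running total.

Step 1 — total variance = trace(Sigma) = Σ λ_i = 57 + 9 = 66.

Step 2 — fraction explained by component i = λ_i / Σ λ:
  PC1: 57/66 = 0.8636
  PC2: 9/66 = 0.1364

Step 3 — cumulative fraction after k components = (λ_1 + ... + λ_k) / Σ λ:
  k = 1: 57/66 = 0.8636
  k = 2: (57 + 9)/66 = 66/66 = 1

Summary (fraction, with percent):

explained: PC1 0.8636 (86.36%), PC2 0.1364 (13.64%);  cumulative: 0.8636, 1


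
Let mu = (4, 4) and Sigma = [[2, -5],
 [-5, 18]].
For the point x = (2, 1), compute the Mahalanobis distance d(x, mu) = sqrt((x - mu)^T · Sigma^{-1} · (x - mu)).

Step 1 — centre the observation: (x - mu) = (-2, -3).

Step 2 — invert Sigma. det(Sigma) = 2·18 - (-5)² = 11.
  Sigma^{-1} = (1/det) · [[d, -b], [-b, a]] = [[1.6364, 0.4545],
 [0.4545, 0.1818]].

Step 3 — form the quadratic (x - mu)^T · Sigma^{-1} · (x - mu):
  Sigma^{-1} · (x - mu) = (-4.6364, -1.4545).
  (x - mu)^T · [Sigma^{-1} · (x - mu)] = (-2)·(-4.6364) + (-3)·(-1.4545) = 13.6364.

Step 4 — take square root: d = √(13.6364) ≈ 3.6927.

d(x, mu) = √(13.6364) ≈ 3.6927


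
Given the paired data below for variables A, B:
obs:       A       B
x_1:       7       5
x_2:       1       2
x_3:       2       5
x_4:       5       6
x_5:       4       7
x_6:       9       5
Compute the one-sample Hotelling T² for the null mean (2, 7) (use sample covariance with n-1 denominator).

Step 1 — sample mean vector:
  mean(A) = (7 + 1 + 2 + 5 + 4 + 9) / 6 = 28/6 = 4.6667
  mean(B) = (5 + 2 + 5 + 6 + 7 + 5) / 6 = 30/6 = 5
  x̄ = (4.6667, 5),  deviation x̄ - mu_0 = (4.6667, 5) - (2, 7) = (2.6667, -2).

Step 2 — sample covariance matrix, S[i,j] = (1/(n-1)) · Σ_k (x_{k,i} - mean_i) · (x_{k,j} - mean_j), divisor n-1 = 5:
  S[A,A] = ((2.3333)·(2.3333) + (-3.6667)·(-3.6667) + (-2.6667)·(-2.6667) + (0.3333)·(0.3333) + (-0.6667)·(-0.6667) + (4.3333)·(4.3333)) / 5 = 45.3333/5 = 9.0667
  S[A,B] = ((2.3333)·(0) + (-3.6667)·(-3) + (-2.6667)·(0) + (0.3333)·(1) + (-0.6667)·(2) + (4.3333)·(0)) / 5 = 10/5 = 2
  S[B,B] = ((0)·(0) + (-3)·(-3) + (0)·(0) + (1)·(1) + (2)·(2) + (0)·(0)) / 5 = 14/5 = 2.8
  S = [[9.0667, 2],
 [2, 2.8]].

Step 3 — invert S. det(S) = 9.0667·2.8 - (2)² = 21.3867.
  S^{-1} = (1/det) · [[d, -b], [-b, a]] = [[0.1309, -0.0935],
 [-0.0935, 0.4239]].

Step 4 — quadratic form (x̄ - mu_0)^T · S^{-1} · (x̄ - mu_0):
  S^{-1} · (x̄ - mu_0) = (0.5362, -1.0973),
  (x̄ - mu_0)^T · [...] = (2.6667)·(0.5362) + (-2)·(-1.0973) = 3.6243.

Step 5 — scale by n: T² = 6 · 3.6243 = 21.7456.

T² ≈ 21.7456


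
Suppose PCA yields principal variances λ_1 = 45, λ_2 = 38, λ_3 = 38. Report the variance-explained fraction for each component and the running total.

Step 1 — total variance = trace(Sigma) = Σ λ_i = 45 + 38 + 38 = 121.

Step 2 — fraction explained by component i = λ_i / Σ λ:
  PC1: 45/121 = 0.3719
  PC2: 38/121 = 0.314
  PC3: 38/121 = 0.314

Step 3 — cumulative fraction after k components = (λ_1 + ... + λ_k) / Σ λ:
  k = 1: 45/121 = 0.3719
  k = 2: (45 + 38)/121 = 83/121 = 0.686
  k = 3: (45 + 38 + 38)/121 = 121/121 = 1

Summary (fraction, with percent):

explained: PC1 0.3719 (37.19%), PC2 0.314 (31.4%), PC3 0.314 (31.4%);  cumulative: 0.3719, 0.686, 1


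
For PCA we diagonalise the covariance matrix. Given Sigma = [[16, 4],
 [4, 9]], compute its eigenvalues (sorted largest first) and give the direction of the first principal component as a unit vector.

Step 1 — characteristic polynomial of 2×2 Sigma:
  det(Sigma - λI) = λ² - trace · λ + det = 0.
  trace = 16 + 9 = 25, det = 16·9 - (4)² = 128.
Step 2 — discriminant:
  Δ = trace² - 4·det = 625 - 512 = 113.
Step 3 — eigenvalues:
  λ = (trace ± √Δ)/2 = (25 ± 10.6301)/2,
  λ_1 = 17.8151,  λ_2 = 7.1849.

Step 4 — unit eigenvector for λ_1: solve (Sigma - λ_1 I)v = 0. First row:
  (16 - 17.8151)·v_x + (4)·v_y = 0, i.e. (-1.8151)·v_x + (4)·v_y = 0,
  so v ∝ (b, λ_1 - a) = (4, 1.8151) = u.
  ||u|| = √((4)² + (1.8151)²) = √(19.2945) ≈ 4.3925,
  v_1 = u/||u|| ≈ (0.9106, 0.4132) (||v_1|| = 1).

λ_1 = 17.8151,  λ_2 = 7.1849;  v_1 ≈ (0.9106, 0.4132)


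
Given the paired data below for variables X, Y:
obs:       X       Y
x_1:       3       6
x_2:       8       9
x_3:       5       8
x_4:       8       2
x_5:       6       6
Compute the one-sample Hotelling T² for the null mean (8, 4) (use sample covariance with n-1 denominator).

Step 1 — sample mean vector:
  mean(X) = (3 + 8 + 5 + 8 + 6) / 5 = 30/5 = 6
  mean(Y) = (6 + 9 + 8 + 2 + 6) / 5 = 31/5 = 6.2
  x̄ = (6, 6.2),  deviation x̄ - mu_0 = (6, 6.2) - (8, 4) = (-2, 2.2).

Step 2 — sample covariance matrix, S[i,j] = (1/(n-1)) · Σ_k (x_{k,i} - mean_i) · (x_{k,j} - mean_j), divisor n-1 = 4:
  S[X,X] = ((-3)·(-3) + (2)·(2) + (-1)·(-1) + (2)·(2) + (0)·(0)) / 4 = 18/4 = 4.5
  S[X,Y] = ((-3)·(-0.2) + (2)·(2.8) + (-1)·(1.8) + (2)·(-4.2) + (0)·(-0.2)) / 4 = -4/4 = -1
  S[Y,Y] = ((-0.2)·(-0.2) + (2.8)·(2.8) + (1.8)·(1.8) + (-4.2)·(-4.2) + (-0.2)·(-0.2)) / 4 = 28.8/4 = 7.2
  S = [[4.5, -1],
 [-1, 7.2]].

Step 3 — invert S. det(S) = 4.5·7.2 - (-1)² = 31.4.
  S^{-1} = (1/det) · [[d, -b], [-b, a]] = [[0.2293, 0.0318],
 [0.0318, 0.1433]].

Step 4 — quadratic form (x̄ - mu_0)^T · S^{-1} · (x̄ - mu_0):
  S^{-1} · (x̄ - mu_0) = (-0.3885, 0.2516),
  (x̄ - mu_0)^T · [...] = (-2)·(-0.3885) + (2.2)·(0.2516) = 1.3306.

Step 5 — scale by n: T² = 5 · 1.3306 = 6.6529.

T² ≈ 6.6529


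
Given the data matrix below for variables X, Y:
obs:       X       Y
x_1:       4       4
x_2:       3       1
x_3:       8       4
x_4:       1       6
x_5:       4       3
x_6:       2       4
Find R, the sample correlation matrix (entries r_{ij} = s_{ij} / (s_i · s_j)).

Step 1 — column means:
  mean(X) = (4 + 3 + 8 + 1 + 4 + 2) / 6 = 22/6 = 3.6667
  mean(Y) = (4 + 1 + 4 + 6 + 3 + 4) / 6 = 22/6 = 3.6667

Step 2 — sample variances and covariances s[i,j] = (1/(n-1)) · Σ_k (x_{k,i} - mean_i) · (x_{k,j} - mean_j), with n-1 = 5:
  s[X,X] = ((0.3333)·(0.3333) + (-0.6667)·(-0.6667) + (4.3333)·(4.3333) + (-2.6667)·(-2.6667) + (0.3333)·(0.3333) + (-1.6667)·(-1.6667)) / 5 = 29.3333/5 = 5.8667
  s[X,Y] = ((0.3333)·(0.3333) + (-0.6667)·(-2.6667) + (4.3333)·(0.3333) + (-2.6667)·(2.3333) + (0.3333)·(-0.6667) + (-1.6667)·(0.3333)) / 5 = -3.6667/5 = -0.7333
  s[Y,Y] = ((0.3333)·(0.3333) + (-2.6667)·(-2.6667) + (0.3333)·(0.3333) + (2.3333)·(2.3333) + (-0.6667)·(-0.6667) + (0.3333)·(0.3333)) / 5 = 13.3333/5 = 2.6667
  Sample standard deviations s_i = √(s[i,i]):
  s(X) = √(5.8667) = 2.4221
  s(Y) = √(2.6667) = 1.633

Step 3 — r_{ij} = s_{ij} / (s_i · s_j):
  r[X,X] = 1 (diagonal).
  r[X,Y] = -0.7333 / (2.4221 · 1.633) = -0.7333 / 3.9553 = -0.1854
  r[Y,Y] = 1 (diagonal).

R is symmetric with unit diagonal. Assembling:

R = [[1, -0.1854],
 [-0.1854, 1]]


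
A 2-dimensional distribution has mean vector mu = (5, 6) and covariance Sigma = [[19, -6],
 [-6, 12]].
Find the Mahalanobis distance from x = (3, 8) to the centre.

Step 1 — centre the observation: (x - mu) = (-2, 2).

Step 2 — invert Sigma. det(Sigma) = 19·12 - (-6)² = 192.
  Sigma^{-1} = (1/det) · [[d, -b], [-b, a]] = [[0.0625, 0.0312],
 [0.0312, 0.099]].

Step 3 — form the quadratic (x - mu)^T · Sigma^{-1} · (x - mu):
  Sigma^{-1} · (x - mu) = (-0.0625, 0.1354).
  (x - mu)^T · [Sigma^{-1} · (x - mu)] = (-2)·(-0.0625) + (2)·(0.1354) = 0.3958.

Step 4 — take square root: d = √(0.3958) ≈ 0.6292.

d(x, mu) = √(0.3958) ≈ 0.6292


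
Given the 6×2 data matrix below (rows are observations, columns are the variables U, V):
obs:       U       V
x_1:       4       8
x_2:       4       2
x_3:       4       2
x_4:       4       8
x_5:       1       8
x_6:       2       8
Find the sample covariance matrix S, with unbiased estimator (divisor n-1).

Step 1 — column means:
  mean(U) = (4 + 4 + 4 + 4 + 1 + 2) / 6 = 19/6 = 3.1667
  mean(V) = (8 + 2 + 2 + 8 + 8 + 8) / 6 = 36/6 = 6

Step 2 — sample covariance S[i,j] = (1/(n-1)) · Σ_k (x_{k,i} - mean_i) · (x_{k,j} - mean_j), with n-1 = 5.
  S[U,U] = ((0.8333)·(0.8333) + (0.8333)·(0.8333) + (0.8333)·(0.8333) + (0.8333)·(0.8333) + (-2.1667)·(-2.1667) + (-1.1667)·(-1.1667)) / 5 = 8.8333/5 = 1.7667
  S[U,V] = ((0.8333)·(2) + (0.8333)·(-4) + (0.8333)·(-4) + (0.8333)·(2) + (-2.1667)·(2) + (-1.1667)·(2)) / 5 = -10/5 = -2
  S[V,V] = ((2)·(2) + (-4)·(-4) + (-4)·(-4) + (2)·(2) + (2)·(2) + (2)·(2)) / 5 = 48/5 = 9.6

S is symmetric (S[j,i] = S[i,j]). Assembling:

S = [[1.7667, -2],
 [-2, 9.6]]


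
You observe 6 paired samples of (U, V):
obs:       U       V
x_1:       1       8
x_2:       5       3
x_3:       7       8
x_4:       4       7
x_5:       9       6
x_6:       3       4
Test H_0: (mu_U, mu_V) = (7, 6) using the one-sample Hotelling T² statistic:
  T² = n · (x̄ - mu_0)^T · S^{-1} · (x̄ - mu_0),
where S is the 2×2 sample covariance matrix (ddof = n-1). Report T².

Step 1 — sample mean vector:
  mean(U) = (1 + 5 + 7 + 4 + 9 + 3) / 6 = 29/6 = 4.8333
  mean(V) = (8 + 3 + 8 + 7 + 6 + 4) / 6 = 36/6 = 6
  x̄ = (4.8333, 6),  deviation x̄ - mu_0 = (4.8333, 6) - (7, 6) = (-2.1667, 0).

Step 2 — sample covariance matrix, S[i,j] = (1/(n-1)) · Σ_k (x_{k,i} - mean_i) · (x_{k,j} - mean_j), divisor n-1 = 5:
  S[U,U] = ((-3.8333)·(-3.8333) + (0.1667)·(0.1667) + (2.1667)·(2.1667) + (-0.8333)·(-0.8333) + (4.1667)·(4.1667) + (-1.8333)·(-1.8333)) / 5 = 40.8333/5 = 8.1667
  S[U,V] = ((-3.8333)·(2) + (0.1667)·(-3) + (2.1667)·(2) + (-0.8333)·(1) + (4.1667)·(0) + (-1.8333)·(-2)) / 5 = -1/5 = -0.2
  S[V,V] = ((2)·(2) + (-3)·(-3) + (2)·(2) + (1)·(1) + (0)·(0) + (-2)·(-2)) / 5 = 22/5 = 4.4
  S = [[8.1667, -0.2],
 [-0.2, 4.4]].

Step 3 — invert S. det(S) = 8.1667·4.4 - (-0.2)² = 35.8933.
  S^{-1} = (1/det) · [[d, -b], [-b, a]] = [[0.1226, 0.0056],
 [0.0056, 0.2275]].

Step 4 — quadratic form (x̄ - mu_0)^T · S^{-1} · (x̄ - mu_0):
  S^{-1} · (x̄ - mu_0) = (-0.2656, -0.0121),
  (x̄ - mu_0)^T · [...] = (-2.1667)·(-0.2656) + (0)·(-0.0121) = 0.5755.

Step 5 — scale by n: T² = 6 · 0.5755 = 3.4528.

T² ≈ 3.4528


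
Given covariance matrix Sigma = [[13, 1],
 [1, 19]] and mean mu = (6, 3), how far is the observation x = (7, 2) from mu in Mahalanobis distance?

Step 1 — centre the observation: (x - mu) = (1, -1).

Step 2 — invert Sigma. det(Sigma) = 13·19 - (1)² = 246.
  Sigma^{-1} = (1/det) · [[d, -b], [-b, a]] = [[0.0772, -0.0041],
 [-0.0041, 0.0528]].

Step 3 — form the quadratic (x - mu)^T · Sigma^{-1} · (x - mu):
  Sigma^{-1} · (x - mu) = (0.0813, -0.0569).
  (x - mu)^T · [Sigma^{-1} · (x - mu)] = (1)·(0.0813) + (-1)·(-0.0569) = 0.1382.

Step 4 — take square root: d = √(0.1382) ≈ 0.3718.

d(x, mu) = √(0.1382) ≈ 0.3718


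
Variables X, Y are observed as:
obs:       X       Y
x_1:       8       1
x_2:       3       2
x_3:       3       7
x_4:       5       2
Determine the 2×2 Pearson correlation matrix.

Step 1 — column means:
  mean(X) = (8 + 3 + 3 + 5) / 4 = 19/4 = 4.75
  mean(Y) = (1 + 2 + 7 + 2) / 4 = 12/4 = 3

Step 2 — sample variances and covariances s[i,j] = (1/(n-1)) · Σ_k (x_{k,i} - mean_i) · (x_{k,j} - mean_j), with n-1 = 3:
  s[X,X] = ((3.25)·(3.25) + (-1.75)·(-1.75) + (-1.75)·(-1.75) + (0.25)·(0.25)) / 3 = 16.75/3 = 5.5833
  s[X,Y] = ((3.25)·(-2) + (-1.75)·(-1) + (-1.75)·(4) + (0.25)·(-1)) / 3 = -12/3 = -4
  s[Y,Y] = ((-2)·(-2) + (-1)·(-1) + (4)·(4) + (-1)·(-1)) / 3 = 22/3 = 7.3333
  Sample standard deviations s_i = √(s[i,i]):
  s(X) = √(5.5833) = 2.3629
  s(Y) = √(7.3333) = 2.708

Step 3 — r_{ij} = s_{ij} / (s_i · s_j):
  r[X,X] = 1 (diagonal).
  r[X,Y] = -4 / (2.3629 · 2.708) = -4 / 6.3988 = -0.6251
  r[Y,Y] = 1 (diagonal).

R is symmetric with unit diagonal. Assembling:

R = [[1, -0.6251],
 [-0.6251, 1]]


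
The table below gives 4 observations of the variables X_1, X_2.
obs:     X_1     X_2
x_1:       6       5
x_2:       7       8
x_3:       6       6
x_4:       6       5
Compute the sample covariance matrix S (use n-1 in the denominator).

Step 1 — column means:
  mean(X_1) = (6 + 7 + 6 + 6) / 4 = 25/4 = 6.25
  mean(X_2) = (5 + 8 + 6 + 5) / 4 = 24/4 = 6

Step 2 — sample covariance S[i,j] = (1/(n-1)) · Σ_k (x_{k,i} - mean_i) · (x_{k,j} - mean_j), with n-1 = 3.
  S[X_1,X_1] = ((-0.25)·(-0.25) + (0.75)·(0.75) + (-0.25)·(-0.25) + (-0.25)·(-0.25)) / 3 = 0.75/3 = 0.25
  S[X_1,X_2] = ((-0.25)·(-1) + (0.75)·(2) + (-0.25)·(0) + (-0.25)·(-1)) / 3 = 2/3 = 0.6667
  S[X_2,X_2] = ((-1)·(-1) + (2)·(2) + (0)·(0) + (-1)·(-1)) / 3 = 6/3 = 2

S is symmetric (S[j,i] = S[i,j]). Assembling:

S = [[0.25, 0.6667],
 [0.6667, 2]]


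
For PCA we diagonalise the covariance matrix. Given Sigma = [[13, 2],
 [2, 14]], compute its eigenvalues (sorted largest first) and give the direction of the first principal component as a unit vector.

Step 1 — characteristic polynomial of 2×2 Sigma:
  det(Sigma - λI) = λ² - trace · λ + det = 0.
  trace = 13 + 14 = 27, det = 13·14 - (2)² = 178.
Step 2 — discriminant:
  Δ = trace² - 4·det = 729 - 712 = 17.
Step 3 — eigenvalues:
  λ = (trace ± √Δ)/2 = (27 ± 4.1231)/2,
  λ_1 = 15.5616,  λ_2 = 11.4384.

Step 4 — unit eigenvector for λ_1: solve (Sigma - λ_1 I)v = 0. First row:
  (13 - 15.5616)·v_x + (2)·v_y = 0, i.e. (-2.5616)·v_x + (2)·v_y = 0,
  so v ∝ (b, λ_1 - a) = (2, 2.5616) = u.
  ||u|| = √((2)² + (2.5616)²) = √(10.5616) ≈ 3.2499,
  v_1 = u/||u|| ≈ (0.6154, 0.7882) (||v_1|| = 1).

λ_1 = 15.5616,  λ_2 = 11.4384;  v_1 ≈ (0.6154, 0.7882)


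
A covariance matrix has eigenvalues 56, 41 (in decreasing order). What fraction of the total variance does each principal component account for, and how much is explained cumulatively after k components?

Step 1 — total variance = trace(Sigma) = Σ λ_i = 56 + 41 = 97.

Step 2 — fraction explained by component i = λ_i / Σ λ:
  PC1: 56/97 = 0.5773
  PC2: 41/97 = 0.4227

Step 3 — cumulative fraction after k components = (λ_1 + ... + λ_k) / Σ λ:
  k = 1: 56/97 = 0.5773
  k = 2: (56 + 41)/97 = 97/97 = 1

Summary (fraction, with percent):

explained: PC1 0.5773 (57.73%), PC2 0.4227 (42.27%);  cumulative: 0.5773, 1
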